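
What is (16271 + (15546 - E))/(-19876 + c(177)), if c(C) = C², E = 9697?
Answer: 22120/11453 ≈ 1.9314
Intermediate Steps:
(16271 + (15546 - E))/(-19876 + c(177)) = (16271 + (15546 - 1*9697))/(-19876 + 177²) = (16271 + (15546 - 9697))/(-19876 + 31329) = (16271 + 5849)/11453 = 22120*(1/11453) = 22120/11453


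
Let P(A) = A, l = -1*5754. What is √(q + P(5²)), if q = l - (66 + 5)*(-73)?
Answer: I*√546 ≈ 23.367*I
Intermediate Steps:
l = -5754
q = -571 (q = -5754 - (66 + 5)*(-73) = -5754 - 71*(-73) = -5754 - 1*(-5183) = -5754 + 5183 = -571)
√(q + P(5²)) = √(-571 + 5²) = √(-571 + 25) = √(-546) = I*√546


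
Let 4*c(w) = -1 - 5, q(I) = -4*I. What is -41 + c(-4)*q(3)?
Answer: -23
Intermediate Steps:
c(w) = -3/2 (c(w) = (-1 - 5)/4 = (¼)*(-6) = -3/2)
-41 + c(-4)*q(3) = -41 - (-6)*3 = -41 - 3/2*(-12) = -41 + 18 = -23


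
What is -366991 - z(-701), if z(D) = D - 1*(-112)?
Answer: -366402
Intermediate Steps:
z(D) = 112 + D (z(D) = D + 112 = 112 + D)
-366991 - z(-701) = -366991 - (112 - 701) = -366991 - 1*(-589) = -366991 + 589 = -366402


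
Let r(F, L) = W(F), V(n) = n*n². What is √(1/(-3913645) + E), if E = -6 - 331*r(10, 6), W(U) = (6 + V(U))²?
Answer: I*√5130820496747262003695/3913645 ≈ 18303.0*I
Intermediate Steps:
V(n) = n³
W(U) = (6 + U³)²
r(F, L) = (6 + F³)²
E = -334983922 (E = -6 - 331*(6 + 10³)² = -6 - 331*(6 + 1000)² = -6 - 331*1006² = -6 - 331*1012036 = -6 - 334983916 = -334983922)
√(1/(-3913645) + E) = √(1/(-3913645) - 334983922) = √(-1/3913645 - 334983922) = √(-1311008151415691/3913645) = I*√5130820496747262003695/3913645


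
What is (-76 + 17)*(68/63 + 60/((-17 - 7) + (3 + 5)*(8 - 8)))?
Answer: 10561/126 ≈ 83.818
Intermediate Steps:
(-76 + 17)*(68/63 + 60/((-17 - 7) + (3 + 5)*(8 - 8))) = -59*(68*(1/63) + 60/(-24 + 8*0)) = -59*(68/63 + 60/(-24 + 0)) = -59*(68/63 + 60/(-24)) = -59*(68/63 + 60*(-1/24)) = -59*(68/63 - 5/2) = -59*(-179/126) = 10561/126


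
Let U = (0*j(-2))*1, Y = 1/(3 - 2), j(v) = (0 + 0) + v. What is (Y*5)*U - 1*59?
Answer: -59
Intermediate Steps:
j(v) = v (j(v) = 0 + v = v)
Y = 1 (Y = 1/1 = 1)
U = 0 (U = (0*(-2))*1 = 0*1 = 0)
(Y*5)*U - 1*59 = (1*5)*0 - 1*59 = 5*0 - 59 = 0 - 59 = -59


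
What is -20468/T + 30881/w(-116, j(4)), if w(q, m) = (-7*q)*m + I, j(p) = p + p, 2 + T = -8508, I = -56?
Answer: 1715701/238280 ≈ 7.2004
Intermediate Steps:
T = -8510 (T = -2 - 8508 = -8510)
j(p) = 2*p
w(q, m) = -56 - 7*m*q (w(q, m) = (-7*q)*m - 56 = -7*m*q - 56 = -56 - 7*m*q)
-20468/T + 30881/w(-116, j(4)) = -20468/(-8510) + 30881/(-56 - 7*2*4*(-116)) = -20468*(-1/8510) + 30881/(-56 - 7*8*(-116)) = 10234/4255 + 30881/(-56 + 6496) = 10234/4255 + 30881/6440 = 1715701/238280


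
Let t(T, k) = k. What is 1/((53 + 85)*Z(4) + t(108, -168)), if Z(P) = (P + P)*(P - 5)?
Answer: -1/1272 ≈ -0.00078616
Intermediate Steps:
Z(P) = 2*P*(-5 + P) (Z(P) = (2*P)*(-5 + P) = 2*P*(-5 + P))
1/((53 + 85)*Z(4) + t(108, -168)) = 1/((53 + 85)*(2*4*(-5 + 4)) - 168) = 1/(138*(2*4*(-1)) - 168) = 1/(138*(-8) - 168) = 1/(-1104 - 168) = 1/(-1272) = -1/1272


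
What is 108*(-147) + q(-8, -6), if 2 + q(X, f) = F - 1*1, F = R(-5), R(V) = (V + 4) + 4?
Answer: -15876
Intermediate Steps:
R(V) = 8 + V (R(V) = (4 + V) + 4 = 8 + V)
F = 3 (F = 8 - 5 = 3)
q(X, f) = 0 (q(X, f) = -2 + (3 - 1*1) = -2 + (3 - 1) = -2 + 2 = 0)
108*(-147) + q(-8, -6) = 108*(-147) + 0 = -15876 + 0 = -15876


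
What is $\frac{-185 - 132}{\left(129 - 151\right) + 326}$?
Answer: $- \frac{317}{304} \approx -1.0428$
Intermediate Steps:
$\frac{-185 - 132}{\left(129 - 151\right) + 326} = - \frac{317}{\left(129 - 151\right) + 326} = - \frac{317}{-22 + 326} = - \frac{317}{304}$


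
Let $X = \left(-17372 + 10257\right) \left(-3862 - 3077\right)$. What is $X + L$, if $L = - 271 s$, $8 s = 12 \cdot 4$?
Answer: $49369359$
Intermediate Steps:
$s = 6$ ($s = \frac{12 \cdot 4}{8} = \frac{1}{8} \cdot 48 = 6$)
$X = 49370985$ ($X = \left(-7115\right) \left(-6939\right) = 49370985$)
$L = -1626$ ($L = \left(-271\right) 6 = -1626$)
$X + L = 49370985 - 1626 = 49369359$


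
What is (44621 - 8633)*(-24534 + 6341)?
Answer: -654729684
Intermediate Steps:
(44621 - 8633)*(-24534 + 6341) = 35988*(-18193) = -654729684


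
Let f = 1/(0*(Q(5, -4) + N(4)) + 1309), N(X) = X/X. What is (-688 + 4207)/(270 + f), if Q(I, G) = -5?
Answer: 4606371/353431 ≈ 13.033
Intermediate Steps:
N(X) = 1
f = 1/1309 (f = 1/(0*(-5 + 1) + 1309) = 1/(0*(-4) + 1309) = 1/(0 + 1309) = 1/1309 ≈ 0.00076394)
(-688 + 4207)/(270 + f) = (-688 + 4207)/(270 + 1/1309) = 3519/(353431/1309) = 3519*(1309/353431) = 4606371/353431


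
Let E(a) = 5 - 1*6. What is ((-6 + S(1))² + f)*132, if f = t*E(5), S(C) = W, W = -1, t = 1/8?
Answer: 12903/2 ≈ 6451.5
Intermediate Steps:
E(a) = -1 (E(a) = 5 - 6 = -1)
t = ⅛ ≈ 0.12500
S(C) = -1
f = -⅛ (f = (⅛)*(-1) = -⅛ ≈ -0.12500)
((-6 + S(1))² + f)*132 = ((-6 - 1)² - ⅛)*132 = ((-7)² - ⅛)*132 = (49 - ⅛)*132 = (391/8)*132 = 12903/2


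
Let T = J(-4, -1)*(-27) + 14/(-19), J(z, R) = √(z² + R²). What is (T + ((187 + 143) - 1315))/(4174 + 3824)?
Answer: -6243/50654 - 9*√17/2666 ≈ -0.13717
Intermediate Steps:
J(z, R) = √(R² + z²)
T = -14/19 - 27*√17 (T = √((-1)² + (-4)²)*(-27) + 14/(-19) = √(1 + 16)*(-27) + 14*(-1/19) = √17*(-27) - 14/19 = -27*√17 - 14/19 = -14/19 - 27*√17 ≈ -112.06)
(T + ((187 + 143) - 1315))/(4174 + 3824) = ((-14/19 - 27*√17) + ((187 + 143) - 1315))/(4174 + 3824) = ((-14/19 - 27*√17) + (330 - 1315))/7998 = ((-14/19 - 27*√17) - 985)*(1/7998) = (-18729/19 - 27*√17)*(1/7998) = -6243/50654 - 9*√17/2666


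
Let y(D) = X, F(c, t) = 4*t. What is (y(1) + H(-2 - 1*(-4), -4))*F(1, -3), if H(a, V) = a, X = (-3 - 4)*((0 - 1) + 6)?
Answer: 396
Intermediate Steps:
X = -35 (X = -7*(-1 + 6) = -7*5 = -35)
y(D) = -35
(y(1) + H(-2 - 1*(-4), -4))*F(1, -3) = (-35 + (-2 - 1*(-4)))*(4*(-3)) = (-35 + (-2 + 4))*(-12) = (-35 + 2)*(-12) = -33*(-12) = 396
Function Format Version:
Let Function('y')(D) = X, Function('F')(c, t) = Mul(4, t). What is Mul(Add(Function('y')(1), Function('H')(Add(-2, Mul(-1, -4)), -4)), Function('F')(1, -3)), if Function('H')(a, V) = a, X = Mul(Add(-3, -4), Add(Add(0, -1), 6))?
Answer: 396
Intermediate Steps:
X = -35 (X = Mul(-7, Add(-1, 6)) = Mul(-7, 5) = -35)
Function('y')(D) = -35
Mul(Add(Function('y')(1), Function('H')(Add(-2, Mul(-1, -4)), -4)), Function('F')(1, -3)) = Mul(Add(-35, Add(-2, Mul(-1, -4))), Mul(4, -3)) = Mul(Add(-35, Add(-2, 4)), -12) = Mul(Add(-35, 2), -12) = Mul(-33, -12) = 396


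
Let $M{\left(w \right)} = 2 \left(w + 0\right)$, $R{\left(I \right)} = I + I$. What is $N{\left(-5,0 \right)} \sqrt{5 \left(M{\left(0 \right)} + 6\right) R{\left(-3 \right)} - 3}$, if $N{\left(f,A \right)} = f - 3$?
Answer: $- 8 i \sqrt{183} \approx - 108.22 i$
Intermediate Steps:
$N{\left(f,A \right)} = -3 + f$
$R{\left(I \right)} = 2 I$
$M{\left(w \right)} = 2 w$
$N{\left(-5,0 \right)} \sqrt{5 \left(M{\left(0 \right)} + 6\right) R{\left(-3 \right)} - 3} = \left(-3 - 5\right) \sqrt{5 \left(2 \cdot 0 + 6\right) 2 \left(-3\right) - 3} = - 8 \sqrt{5 \left(0 + 6\right) \left(-6\right) - 3} = - 8 \sqrt{5 \cdot 6 \left(-6\right) - 3} = - 8 \sqrt{5 \left(-36\right) - 3} = - 8 \sqrt{-180 - 3} = - 8 \sqrt{-183} = - 8 i \sqrt{183}$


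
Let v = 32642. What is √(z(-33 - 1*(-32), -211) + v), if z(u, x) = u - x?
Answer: 2*√8213 ≈ 181.25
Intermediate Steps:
√(z(-33 - 1*(-32), -211) + v) = √(((-33 - 1*(-32)) - 1*(-211)) + 32642) = √(((-33 + 32) + 211) + 32642) = √((-1 + 211) + 32642) = √(210 + 32642) = √32852 = 2*√8213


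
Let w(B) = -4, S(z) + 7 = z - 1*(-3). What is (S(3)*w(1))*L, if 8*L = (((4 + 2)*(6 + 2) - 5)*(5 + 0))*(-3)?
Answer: -645/2 ≈ -322.50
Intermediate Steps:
S(z) = -4 + z (S(z) = -7 + (z - 1*(-3)) = -7 + (z + 3) = -7 + (3 + z) = -4 + z)
L = -645/8 (L = ((((4 + 2)*(6 + 2) - 5)*(5 + 0))*(-3))/8 = (((6*8 - 5)*5)*(-3))/8 = (((48 - 5)*5)*(-3))/8 = ((43*5)*(-3))/8 = (215*(-3))/8 = (⅛)*(-645) = -645/8 ≈ -80.625)
(S(3)*w(1))*L = ((-4 + 3)*(-4))*(-645/8) = -1*(-4)*(-645/8) = 4*(-645/8) = -645/2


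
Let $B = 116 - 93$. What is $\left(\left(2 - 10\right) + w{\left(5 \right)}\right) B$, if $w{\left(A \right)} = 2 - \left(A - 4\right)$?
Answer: $-161$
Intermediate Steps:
$B = 23$ ($B = 116 - 93 = 23$)
$w{\left(A \right)} = 6 - A$ ($w{\left(A \right)} = 2 - \left(A - 4\right) = 2 - \left(-4 + A\right) = 6 - A$)
$\left(\left(2 - 10\right) + w{\left(5 \right)}\right) B = \left(\left(2 - 10\right) + \left(6 - 5\right)\right) 23 = \left(-8 + \left(6 - 5\right)\right) 23 = \left(-8 + 1\right) 23 = \left(-7\right) 23 = -161$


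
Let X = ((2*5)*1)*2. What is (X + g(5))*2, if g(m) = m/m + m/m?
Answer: 44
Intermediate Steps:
g(m) = 2 (g(m) = 1 + 1 = 2)
X = 20 (X = (10*1)*2 = 10*2 = 20)
(X + g(5))*2 = (20 + 2)*2 = 22*2 = 44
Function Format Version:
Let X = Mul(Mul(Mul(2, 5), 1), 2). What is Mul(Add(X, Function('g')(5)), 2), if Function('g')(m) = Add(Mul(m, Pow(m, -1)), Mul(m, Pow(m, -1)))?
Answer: 44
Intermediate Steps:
Function('g')(m) = 2 (Function('g')(m) = Add(1, 1) = 2)
X = 20 (X = Mul(Mul(10, 1), 2) = Mul(10, 2) = 20)
Mul(Add(X, Function('g')(5)), 2) = Mul(Add(20, 2), 2) = Mul(22, 2) = 44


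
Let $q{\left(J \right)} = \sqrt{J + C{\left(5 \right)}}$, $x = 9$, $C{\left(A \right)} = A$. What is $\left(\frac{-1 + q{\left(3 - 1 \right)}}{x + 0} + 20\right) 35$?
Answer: $\frac{6265}{9} + \frac{35 \sqrt{7}}{9} \approx 706.4$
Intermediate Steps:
$q{\left(J \right)} = \sqrt{5 + J}$ ($q{\left(J \right)} = \sqrt{J + 5} = \sqrt{5 + J}$)
$\left(\frac{-1 + q{\left(3 - 1 \right)}}{x + 0} + 20\right) 35 = \left(\frac{-1 + \sqrt{5 + \left(3 - 1\right)}}{9 + 0} + 20\right) 35 = \left(\frac{-1 + \sqrt{5 + 2}}{9} + 20\right) 35 = \left(\left(-1 + \sqrt{7}\right) \frac{1}{9} + 20\right) 35 = \left(\left(- \frac{1}{9} + \frac{\sqrt{7}}{9}\right) + 20\right) 35 = \left(\frac{179}{9} + \frac{\sqrt{7}}{9}\right) 35 = \frac{6265}{9} + \frac{35 \sqrt{7}}{9}$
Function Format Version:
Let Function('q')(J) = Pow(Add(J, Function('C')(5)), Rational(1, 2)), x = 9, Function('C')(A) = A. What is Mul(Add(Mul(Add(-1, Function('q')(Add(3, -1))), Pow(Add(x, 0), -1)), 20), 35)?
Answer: Add(Rational(6265, 9), Mul(Rational(35, 9), Pow(7, Rational(1, 2)))) ≈ 706.40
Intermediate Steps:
Function('q')(J) = Pow(Add(5, J), Rational(1, 2)) (Function('q')(J) = Pow(Add(J, 5), Rational(1, 2)) = Pow(Add(5, J), Rational(1, 2)))
Mul(Add(Mul(Add(-1, Function('q')(Add(3, -1))), Pow(Add(x, 0), -1)), 20), 35) = Mul(Add(Mul(Add(-1, Pow(Add(5, Add(3, -1)), Rational(1, 2))), Pow(Add(9, 0), -1)), 20), 35) = Mul(Add(Mul(Add(-1, Pow(Add(5, 2), Rational(1, 2))), Pow(9, -1)), 20), 35) = Mul(Add(Mul(Add(-1, Pow(7, Rational(1, 2))), Rational(1, 9)), 20), 35) = Mul(Add(Add(Rational(-1, 9), Mul(Rational(1, 9), Pow(7, Rational(1, 2)))), 20), 35) = Mul(Add(Rational(179, 9), Mul(Rational(1, 9), Pow(7, Rational(1, 2)))), 35) = Add(Rational(6265, 9), Mul(Rational(35, 9), Pow(7, Rational(1, 2))))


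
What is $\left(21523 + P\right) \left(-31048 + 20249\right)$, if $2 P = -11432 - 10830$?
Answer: $-112223208$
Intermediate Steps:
$P = -11131$ ($P = \frac{-11432 - 10830}{2} = \frac{1}{2} \left(-22262\right) = -11131$)
$\left(21523 + P\right) \left(-31048 + 20249\right) = \left(21523 - 11131\right) \left(-31048 + 20249\right) = 10392 \left(-10799\right) = -112223208$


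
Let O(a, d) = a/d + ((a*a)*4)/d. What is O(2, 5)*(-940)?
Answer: -3384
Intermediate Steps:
O(a, d) = a/d + 4*a**2/d (O(a, d) = a/d + (a**2*4)/d = a/d + (4*a**2)/d = a/d + 4*a**2/d)
O(2, 5)*(-940) = (2*(1 + 4*2)/5)*(-940) = (2*(1/5)*(1 + 8))*(-940) = (2*(1/5)*9)*(-940) = (18/5)*(-940) = -3384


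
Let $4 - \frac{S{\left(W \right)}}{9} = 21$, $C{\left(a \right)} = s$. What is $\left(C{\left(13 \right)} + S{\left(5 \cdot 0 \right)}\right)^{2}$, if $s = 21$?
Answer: $17424$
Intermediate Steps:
$C{\left(a \right)} = 21$
$S{\left(W \right)} = -153$ ($S{\left(W \right)} = 36 - 189 = -153$)
$\left(C{\left(13 \right)} + S{\left(5 \cdot 0 \right)}\right)^{2} = \left(21 - 153\right)^{2} = \left(-132\right)^{2} = 17424$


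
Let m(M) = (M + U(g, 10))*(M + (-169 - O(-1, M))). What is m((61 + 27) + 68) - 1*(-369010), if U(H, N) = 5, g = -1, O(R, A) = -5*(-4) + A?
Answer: 338581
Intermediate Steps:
O(R, A) = 20 + A
m(M) = -945 - 189*M (m(M) = (M + 5)*(M + (-169 - (20 + M))) = (5 + M)*(M + (-169 + (-20 - M))) = (5 + M)*(M + (-189 - M)) = (5 + M)*(-189) = -945 - 189*M)
m((61 + 27) + 68) - 1*(-369010) = (-945 - 189*((61 + 27) + 68)) - 1*(-369010) = (-945 - 189*(88 + 68)) + 369010 = (-945 - 189*156) + 369010 = (-945 - 29484) + 369010 = -30429 + 369010 = 338581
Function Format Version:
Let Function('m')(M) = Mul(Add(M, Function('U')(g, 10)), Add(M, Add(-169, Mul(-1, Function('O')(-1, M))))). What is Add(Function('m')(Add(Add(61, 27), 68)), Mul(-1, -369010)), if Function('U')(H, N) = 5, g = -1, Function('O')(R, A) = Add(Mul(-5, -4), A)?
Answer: 338581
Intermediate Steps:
Function('O')(R, A) = Add(20, A)
Function('m')(M) = Add(-945, Mul(-189, M)) (Function('m')(M) = Mul(Add(M, 5), Add(M, Add(-169, Mul(-1, Add(20, M))))) = Mul(Add(5, M), Add(M, Add(-169, Add(-20, Mul(-1, M))))) = Mul(Add(5, M), Add(M, Add(-189, Mul(-1, M)))) = Mul(Add(5, M), -189) = Add(-945, Mul(-189, M)))
Add(Function('m')(Add(Add(61, 27), 68)), Mul(-1, -369010)) = Add(Add(-945, Mul(-189, Add(Add(61, 27), 68))), Mul(-1, -369010)) = Add(Add(-945, Mul(-189, Add(88, 68))), 369010) = Add(Add(-945, Mul(-189, 156)), 369010) = Add(Add(-945, -29484), 369010) = Add(-30429, 369010) = 338581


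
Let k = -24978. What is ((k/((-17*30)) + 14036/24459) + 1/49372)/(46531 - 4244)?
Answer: 726585994037/620079221751780 ≈ 0.0011718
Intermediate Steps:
((k/((-17*30)) + 14036/24459) + 1/49372)/(46531 - 4244) = ((-24978/((-17*30)) + 14036/24459) + 1/49372)/(46531 - 4244) = ((-24978/(-510) + 14036*(1/24459)) + 1/49372)/42287 = ((-24978*(-1/510) + 14036/24459) + 1/49372)*(1/42287) = ((4163/85 + 14036/24459) + 1/49372)*(1/42287) = (103015877/2079015 + 1/49372)*(1/42287) = (5086101958259/102645128580)*(1/42287) = 726585994037/620079221751780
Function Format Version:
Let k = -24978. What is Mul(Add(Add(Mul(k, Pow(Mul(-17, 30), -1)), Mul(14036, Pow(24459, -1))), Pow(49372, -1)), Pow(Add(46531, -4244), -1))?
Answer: Rational(726585994037, 620079221751780) ≈ 0.0011718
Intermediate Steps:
Mul(Add(Add(Mul(k, Pow(Mul(-17, 30), -1)), Mul(14036, Pow(24459, -1))), Pow(49372, -1)), Pow(Add(46531, -4244), -1)) = Mul(Add(Add(Mul(-24978, Pow(Mul(-17, 30), -1)), Mul(14036, Pow(24459, -1))), Pow(49372, -1)), Pow(Add(46531, -4244), -1)) = Mul(Add(Add(Mul(-24978, Pow(-510, -1)), Mul(14036, Rational(1, 24459))), Rational(1, 49372)), Pow(42287, -1)) = Mul(Add(Add(Mul(-24978, Rational(-1, 510)), Rational(14036, 24459)), Rational(1, 49372)), Rational(1, 42287)) = Mul(Add(Add(Rational(4163, 85), Rational(14036, 24459)), Rational(1, 49372)), Rational(1, 42287)) = Mul(Add(Rational(103015877, 2079015), Rational(1, 49372)), Rational(1, 42287)) = Mul(Rational(5086101958259, 102645128580), Rational(1, 42287)) = Rational(726585994037, 620079221751780)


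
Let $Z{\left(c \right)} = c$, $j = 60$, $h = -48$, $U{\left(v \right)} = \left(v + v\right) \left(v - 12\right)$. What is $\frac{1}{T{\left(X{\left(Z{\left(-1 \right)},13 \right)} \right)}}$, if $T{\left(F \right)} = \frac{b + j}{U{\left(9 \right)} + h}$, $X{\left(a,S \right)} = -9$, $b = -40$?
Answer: $- \frac{51}{10} \approx -5.1$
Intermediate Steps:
$U{\left(v \right)} = 2 v \left(-12 + v\right)$
$T{\left(F \right)} = - \frac{10}{51}$ ($T{\left(F \right)} = \frac{-40 + 60}{2 \cdot 9 \left(-12 + 9\right) - 48} = \frac{20}{2 \cdot 9 \left(-3\right) - 48} = \frac{20}{-54 - 48} = \frac{20}{-102} = 20 \left(- \frac{1}{102}\right) = - \frac{10}{51}$)
$\frac{1}{T{\left(X{\left(Z{\left(-1 \right)},13 \right)} \right)}} = \frac{1}{- \frac{10}{51}} = - \frac{51}{10}$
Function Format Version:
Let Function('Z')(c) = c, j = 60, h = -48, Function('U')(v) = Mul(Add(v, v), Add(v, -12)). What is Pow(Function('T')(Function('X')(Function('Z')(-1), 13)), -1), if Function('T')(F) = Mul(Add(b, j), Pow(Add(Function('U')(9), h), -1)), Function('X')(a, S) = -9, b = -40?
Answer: Rational(-51, 10) ≈ -5.1000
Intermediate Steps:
Function('U')(v) = Mul(2, v, Add(-12, v)) (Function('U')(v) = Mul(Mul(2, v), Add(-12, v)) = Mul(2, v, Add(-12, v)))
Function('T')(F) = Rational(-10, 51) (Function('T')(F) = Mul(Add(-40, 60), Pow(Add(Mul(2, 9, Add(-12, 9)), -48), -1)) = Mul(20, Pow(Add(Mul(2, 9, -3), -48), -1)) = Mul(20, Pow(Add(-54, -48), -1)) = Mul(20, Pow(-102, -1)) = Mul(20, Rational(-1, 102)) = Rational(-10, 51))
Pow(Function('T')(Function('X')(Function('Z')(-1), 13)), -1) = Pow(Rational(-10, 51), -1) = Rational(-51, 10)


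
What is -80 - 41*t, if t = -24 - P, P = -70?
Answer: -1966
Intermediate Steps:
t = 46 (t = -24 - 1*(-70) = -24 + 70 = 46)
-80 - 41*t = -80 - 41*46 = -80 - 1886 = -1966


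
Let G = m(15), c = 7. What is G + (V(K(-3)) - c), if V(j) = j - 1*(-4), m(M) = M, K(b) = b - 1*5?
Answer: 4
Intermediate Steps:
K(b) = -5 + b (K(b) = b - 5 = -5 + b)
G = 15
V(j) = 4 + j (V(j) = j + 4 = 4 + j)
G + (V(K(-3)) - c) = 15 + ((4 + (-5 - 3)) - 1*7) = 15 + ((4 - 8) - 7) = 15 + (-4 - 7) = 15 - 11 = 4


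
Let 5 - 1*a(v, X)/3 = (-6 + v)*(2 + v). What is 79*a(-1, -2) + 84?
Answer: 2928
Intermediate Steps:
a(v, X) = 15 - 3*(-6 + v)*(2 + v)
79*a(-1, -2) + 84 = 79*(51 - 3*(-1)² + 12*(-1)) + 84 = 79*(51 - 3*1 - 12) + 84 = 79*(51 - 3 - 12) + 84 = 79*36 + 84 = 2844 + 84 = 2928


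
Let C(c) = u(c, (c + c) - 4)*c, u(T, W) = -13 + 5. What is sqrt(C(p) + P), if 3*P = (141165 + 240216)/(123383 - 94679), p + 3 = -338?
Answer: sqrt(832582014)/552 ≈ 52.273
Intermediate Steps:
p = -341 (p = -3 - 338 = -341)
u(T, W) = -8
P = 9779/2208 (P = ((141165 + 240216)/(123383 - 94679))/3 = (381381/28704)/3 = (381381*(1/28704))/3 = (1/3)*(9779/736) = 9779/2208 ≈ 4.4289)
C(c) = -8*c
sqrt(C(p) + P) = sqrt(-8*(-341) + 9779/2208) = sqrt(2728 + 9779/2208) = sqrt(6033203/2208) = sqrt(832582014)/552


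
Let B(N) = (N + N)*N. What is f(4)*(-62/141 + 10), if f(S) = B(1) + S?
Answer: 2696/47 ≈ 57.362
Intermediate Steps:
B(N) = 2*N² (B(N) = (2*N)*N = 2*N²)
f(S) = 2 + S (f(S) = 2*1² + S = 2*1 + S = 2 + S)
f(4)*(-62/141 + 10) = (2 + 4)*(-62/141 + 10) = 6*(-62*1/141 + 10) = 6*(-62/141 + 10) = 6*(1348/141) = 2696/47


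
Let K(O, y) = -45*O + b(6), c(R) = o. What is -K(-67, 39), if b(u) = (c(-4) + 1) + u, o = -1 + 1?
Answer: -3022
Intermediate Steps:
o = 0
c(R) = 0
b(u) = 1 + u (b(u) = (0 + 1) + u = 1 + u)
K(O, y) = 7 - 45*O (K(O, y) = -45*O + (1 + 6) = -45*O + 7 = 7 - 45*O)
-K(-67, 39) = -(7 - 45*(-67)) = -(7 + 3015) = -1*3022 = -3022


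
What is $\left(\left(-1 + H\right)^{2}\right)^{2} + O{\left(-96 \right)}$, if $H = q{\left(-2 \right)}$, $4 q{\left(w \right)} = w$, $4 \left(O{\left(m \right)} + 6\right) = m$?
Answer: $- \frac{399}{16} \approx -24.938$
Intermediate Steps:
$O{\left(m \right)} = -6 + \frac{m}{4}$
$q{\left(w \right)} = \frac{w}{4}$
$H = - \frac{1}{2}$ ($H = \frac{1}{4} \left(-2\right) = - \frac{1}{2} \approx -0.5$)
$\left(\left(-1 + H\right)^{2}\right)^{2} + O{\left(-96 \right)} = \left(\left(-1 - \frac{1}{2}\right)^{2}\right)^{2} + \left(-6 + \frac{1}{4} \left(-96\right)\right) = \left(\left(- \frac{3}{2}\right)^{2}\right)^{2} - 30 = \left(\frac{9}{4}\right)^{2} - 30 = \frac{81}{16} - 30 = - \frac{399}{16}$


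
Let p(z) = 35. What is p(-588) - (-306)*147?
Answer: 45017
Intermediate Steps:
p(-588) - (-306)*147 = 35 - (-306)*147 = 35 - 1*(-44982) = 35 + 44982 = 45017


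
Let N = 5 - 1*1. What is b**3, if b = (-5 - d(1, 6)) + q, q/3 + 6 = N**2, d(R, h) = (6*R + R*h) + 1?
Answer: 1728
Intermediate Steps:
d(R, h) = 1 + 6*R + R*h
N = 4 (N = 5 - 1 = 4)
q = 30 (q = -18 + 3*4**2 = -18 + 3*16 = -18 + 48 = 30)
b = 12 (b = (-5 - (1 + 6*1 + 1*6)) + 30 = (-5 - (1 + 6 + 6)) + 30 = (-5 - 1*13) + 30 = (-5 - 13) + 30 = -18 + 30 = 12)
b**3 = 12**3 = 1728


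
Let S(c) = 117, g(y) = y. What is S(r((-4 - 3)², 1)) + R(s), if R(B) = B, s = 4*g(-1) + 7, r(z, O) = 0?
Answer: 120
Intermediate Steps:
s = 3 (s = 4*(-1) + 7 = -4 + 7 = 3)
S(r((-4 - 3)², 1)) + R(s) = 117 + 3 = 120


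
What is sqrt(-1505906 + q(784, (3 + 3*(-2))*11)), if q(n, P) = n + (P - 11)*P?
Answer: I*sqrt(1503670) ≈ 1226.2*I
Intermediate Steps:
q(n, P) = n + P*(-11 + P) (q(n, P) = n + (-11 + P)*P = n + P*(-11 + P))
sqrt(-1505906 + q(784, (3 + 3*(-2))*11)) = sqrt(-1505906 + (784 + ((3 + 3*(-2))*11)**2 - 11*(3 + 3*(-2))*11)) = sqrt(-1505906 + (784 + ((3 - 6)*11)**2 - 11*(3 - 6)*11)) = sqrt(-1505906 + (784 + (-3*11)**2 - (-33)*11)) = sqrt(-1505906 + (784 + (-33)**2 - 11*(-33))) = sqrt(-1505906 + (784 + 1089 + 363)) = sqrt(-1505906 + 2236) = sqrt(-1503670) = I*sqrt(1503670)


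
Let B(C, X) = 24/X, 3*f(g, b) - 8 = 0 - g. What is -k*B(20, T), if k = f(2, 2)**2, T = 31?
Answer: -96/31 ≈ -3.0968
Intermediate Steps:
f(g, b) = 8/3 - g/3 (f(g, b) = 8/3 + (0 - g)/3 = 8/3 + (-g)/3 = 8/3 - g/3)
k = 4 (k = (8/3 - 1/3*2)**2 = (8/3 - 2/3)**2 = 2**2 = 4)
-k*B(20, T) = -4*24/31 = -1*96/31 = -96/31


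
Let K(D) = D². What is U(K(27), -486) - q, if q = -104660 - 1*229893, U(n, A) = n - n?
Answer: 334553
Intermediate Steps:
U(n, A) = 0
q = -334553 (q = -104660 - 229893 = -334553)
U(K(27), -486) - q = 0 - 1*(-334553) = 0 + 334553 = 334553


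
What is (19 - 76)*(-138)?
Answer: 7866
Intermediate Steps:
(19 - 76)*(-138) = -57*(-138) = 7866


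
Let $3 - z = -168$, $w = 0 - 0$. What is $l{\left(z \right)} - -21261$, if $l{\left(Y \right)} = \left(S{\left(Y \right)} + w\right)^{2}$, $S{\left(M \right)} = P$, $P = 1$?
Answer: $21262$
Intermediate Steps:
$w = 0$ ($w = 0 + 0 = 0$)
$S{\left(M \right)} = 1$
$z = 171$ ($z = 3 - -168 = 3 + 168 = 171$)
$l{\left(Y \right)} = 1$ ($l{\left(Y \right)} = \left(1 + 0\right)^{2} = 1^{2} = 1$)
$l{\left(z \right)} - -21261 = 1 - -21261 = 1 + 21261 = 21262$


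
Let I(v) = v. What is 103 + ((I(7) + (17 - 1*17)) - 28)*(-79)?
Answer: 1762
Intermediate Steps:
103 + ((I(7) + (17 - 1*17)) - 28)*(-79) = 103 + ((7 + (17 - 1*17)) - 28)*(-79) = 103 + ((7 + (17 - 17)) - 28)*(-79) = 103 + ((7 + 0) - 28)*(-79) = 103 + (7 - 28)*(-79) = 103 - 21*(-79) = 103 + 1659 = 1762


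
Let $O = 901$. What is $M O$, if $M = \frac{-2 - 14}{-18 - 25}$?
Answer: $\frac{14416}{43} \approx 335.26$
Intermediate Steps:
$M = \frac{16}{43}$ ($M = - \frac{16}{-43} = \left(-16\right) \left(- \frac{1}{43}\right) = \frac{16}{43} \approx 0.37209$)
$M O = \frac{16}{43} \cdot 901 = \frac{14416}{43}$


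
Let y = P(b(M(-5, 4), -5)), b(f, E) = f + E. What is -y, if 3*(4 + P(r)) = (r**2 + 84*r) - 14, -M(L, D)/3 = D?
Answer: 1165/3 ≈ 388.33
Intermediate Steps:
M(L, D) = -3*D
b(f, E) = E + f
P(r) = -26/3 + 28*r + r**2/3 (P(r) = -4 + ((r**2 + 84*r) - 14)/3 = -4 + (-14 + r**2 + 84*r)/3 = -4 + (-14/3 + 28*r + r**2/3) = -26/3 + 28*r + r**2/3)
y = -1165/3 (y = -26/3 + 28*(-5 - 3*4) + (-5 - 3*4)**2/3 = -26/3 + 28*(-5 - 12) + (-5 - 12)**2/3 = -26/3 + 28*(-17) + (1/3)*(-17)**2 = -26/3 - 476 + (1/3)*289 = -26/3 - 476 + 289/3 = -1165/3 ≈ -388.33)
-y = -1*(-1165/3) = 1165/3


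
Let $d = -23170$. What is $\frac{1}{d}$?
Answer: $- \frac{1}{23170} \approx -4.3159 \cdot 10^{-5}$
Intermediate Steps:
$\frac{1}{d} = \frac{1}{-23170} = - \frac{1}{23170}$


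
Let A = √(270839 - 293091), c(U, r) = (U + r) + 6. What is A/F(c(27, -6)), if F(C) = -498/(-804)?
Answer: 268*I*√5563/83 ≈ 240.83*I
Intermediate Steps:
c(U, r) = 6 + U + r
F(C) = 83/134 (F(C) = -498*(-1/804) = 83/134)
A = 2*I*√5563 (A = √(-22252) = 2*I*√5563 ≈ 149.17*I)
A/F(c(27, -6)) = (2*I*√5563)/(83/134) = (2*I*√5563)*(134/83) = 268*I*√5563/83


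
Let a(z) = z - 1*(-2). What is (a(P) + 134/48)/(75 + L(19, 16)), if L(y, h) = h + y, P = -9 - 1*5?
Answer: -221/2640 ≈ -0.083712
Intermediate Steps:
P = -14 (P = -9 - 5 = -14)
a(z) = 2 + z (a(z) = z + 2 = 2 + z)
(a(P) + 134/48)/(75 + L(19, 16)) = ((2 - 14) + 134/48)/(75 + (16 + 19)) = (-12 + 134*(1/48))/(75 + 35) = (-12 + 67/24)/110 = -221/24*1/110 = -221/2640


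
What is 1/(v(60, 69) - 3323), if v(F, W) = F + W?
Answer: -1/3194 ≈ -0.00031309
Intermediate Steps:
1/(v(60, 69) - 3323) = 1/((60 + 69) - 3323) = 1/(129 - 3323) = 1/(-3194) = -1/3194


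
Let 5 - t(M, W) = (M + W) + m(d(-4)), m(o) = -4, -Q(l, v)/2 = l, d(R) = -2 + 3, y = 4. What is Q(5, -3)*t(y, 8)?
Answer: 30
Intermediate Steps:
d(R) = 1
Q(l, v) = -2*l
t(M, W) = 9 - M - W (t(M, W) = 5 - ((M + W) - 4) = 5 - (-4 + M + W) = 5 + (4 - M - W) = 9 - M - W)
Q(5, -3)*t(y, 8) = (-2*5)*(9 - 1*4 - 1*8) = -10*(9 - 4 - 8) = -10*(-3) = 30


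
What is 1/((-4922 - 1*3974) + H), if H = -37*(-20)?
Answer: -1/8156 ≈ -0.00012261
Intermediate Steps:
H = 740
1/((-4922 - 1*3974) + H) = 1/((-4922 - 1*3974) + 740) = 1/((-4922 - 3974) + 740) = 1/(-8896 + 740) = 1/(-8156) = -1/8156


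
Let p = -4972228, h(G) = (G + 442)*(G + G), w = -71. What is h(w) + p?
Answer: -5024910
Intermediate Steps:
h(G) = 2*G*(442 + G) (h(G) = (442 + G)*(2*G) = 2*G*(442 + G))
h(w) + p = 2*(-71)*(442 - 71) - 4972228 = 2*(-71)*371 - 4972228 = -52682 - 4972228 = -5024910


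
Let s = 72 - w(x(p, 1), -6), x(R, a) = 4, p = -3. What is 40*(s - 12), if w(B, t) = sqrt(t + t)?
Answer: 2400 - 80*I*sqrt(3) ≈ 2400.0 - 138.56*I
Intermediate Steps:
w(B, t) = sqrt(2)*sqrt(t) (w(B, t) = sqrt(2*t) = sqrt(2)*sqrt(t))
s = 72 - 2*I*sqrt(3) (s = 72 - sqrt(2)*sqrt(-6) = 72 - sqrt(2)*I*sqrt(6) = 72 - 2*I*sqrt(3) ≈ 72.0 - 3.4641*I)
40*(s - 12) = 40*((72 - 2*I*sqrt(3)) - 12) = 40*(60 - 2*I*sqrt(3)) = 2400 - 80*I*sqrt(3)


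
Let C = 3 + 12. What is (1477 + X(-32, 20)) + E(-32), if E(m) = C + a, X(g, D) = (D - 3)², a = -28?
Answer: 1753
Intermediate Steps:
X(g, D) = (-3 + D)²
C = 15
E(m) = -13 (E(m) = 15 - 28 = -13)
(1477 + X(-32, 20)) + E(-32) = (1477 + (-3 + 20)²) - 13 = (1477 + 17²) - 13 = (1477 + 289) - 13 = 1766 - 13 = 1753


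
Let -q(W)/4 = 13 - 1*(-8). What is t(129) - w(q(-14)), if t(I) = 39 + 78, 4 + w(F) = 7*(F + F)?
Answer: 1297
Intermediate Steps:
q(W) = -84 (q(W) = -4*(13 - 1*(-8)) = -4*(13 + 8) = -4*21 = -84)
w(F) = -4 + 14*F (w(F) = -4 + 7*(F + F) = -4 + 7*(2*F) = -4 + 14*F)
t(I) = 117
t(129) - w(q(-14)) = 117 - (-4 + 14*(-84)) = 117 - (-4 - 1176) = 117 - 1*(-1180) = 117 + 1180 = 1297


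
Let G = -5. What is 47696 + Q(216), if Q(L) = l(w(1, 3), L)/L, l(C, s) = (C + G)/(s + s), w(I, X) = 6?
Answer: 4450609153/93312 ≈ 47696.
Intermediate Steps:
l(C, s) = (-5 + C)/(2*s) (l(C, s) = (C - 5)/(s + s) = (-5 + C)/((2*s)) = (-5 + C)*(1/(2*s)) = (-5 + C)/(2*s))
Q(L) = 1/(2*L²) (Q(L) = ((-5 + 6)/(2*L))/L = ((½)*1/L)/L = (1/(2*L))/L = 1/(2*L²))
47696 + Q(216) = 47696 + (½)/216² = 47696 + (½)*(1/46656) = 47696 + 1/93312 = 4450609153/93312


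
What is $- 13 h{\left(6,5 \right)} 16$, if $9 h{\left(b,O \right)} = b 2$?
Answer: $- \frac{832}{3} \approx -277.33$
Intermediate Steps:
$h{\left(b,O \right)} = \frac{2 b}{9}$ ($h{\left(b,O \right)} = \frac{b 2}{9} = \frac{2 b}{9}$)
$- 13 h{\left(6,5 \right)} 16 = - 13 \cdot \frac{2}{9} \cdot 6 \cdot 16 = \left(-13\right) \frac{4}{3} \cdot 16 = \left(- \frac{52}{3}\right) 16 = - \frac{832}{3}$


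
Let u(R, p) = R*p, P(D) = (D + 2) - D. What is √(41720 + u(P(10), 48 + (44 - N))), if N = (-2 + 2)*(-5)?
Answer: 12*√291 ≈ 204.70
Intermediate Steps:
N = 0 (N = 0*(-5) = 0)
P(D) = 2 (P(D) = (2 + D) - D = 2)
√(41720 + u(P(10), 48 + (44 - N))) = √(41720 + 2*(48 + (44 - 1*0))) = √(41720 + 2*(48 + (44 + 0))) = √(41720 + 2*(48 + 44)) = √(41720 + 2*92) = √(41720 + 184) = √41904 = 12*√291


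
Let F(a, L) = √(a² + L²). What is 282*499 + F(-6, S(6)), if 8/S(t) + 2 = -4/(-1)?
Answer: 140718 + 2*√13 ≈ 1.4073e+5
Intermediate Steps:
S(t) = 4 (S(t) = 8/(-2 - 4/(-1)) = 8/(-2 - 4*(-1)) = 8/(-2 + 4) = 8/2 = 8*(½) = 4)
F(a, L) = √(L² + a²)
282*499 + F(-6, S(6)) = 282*499 + √(4² + (-6)²) = 140718 + √(16 + 36) = 140718 + √52 = 140718 + 2*√13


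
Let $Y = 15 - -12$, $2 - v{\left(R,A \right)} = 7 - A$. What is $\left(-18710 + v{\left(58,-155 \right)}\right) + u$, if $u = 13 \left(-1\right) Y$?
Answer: $-19221$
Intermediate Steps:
$v{\left(R,A \right)} = -5 + A$ ($v{\left(R,A \right)} = 2 - \left(7 - A\right) = 2 + \left(-7 + A\right) = -5 + A$)
$Y = 27$ ($Y = 15 + 12 = 27$)
$u = -351$ ($u = 13 \left(-1\right) 27 = \left(-13\right) 27 = -351$)
$\left(-18710 + v{\left(58,-155 \right)}\right) + u = \left(-18710 - 160\right) - 351 = -18870 - 351 = -19221$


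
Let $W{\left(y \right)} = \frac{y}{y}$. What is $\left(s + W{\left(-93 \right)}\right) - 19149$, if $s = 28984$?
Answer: $9836$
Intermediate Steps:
$W{\left(y \right)} = 1$
$\left(s + W{\left(-93 \right)}\right) - 19149 = \left(28984 + 1\right) - 19149 = 28985 - 19149 = 9836$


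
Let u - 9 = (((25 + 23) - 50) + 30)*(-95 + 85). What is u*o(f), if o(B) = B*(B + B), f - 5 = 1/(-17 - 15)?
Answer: -6851151/512 ≈ -13381.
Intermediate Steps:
f = 159/32 (f = 5 + 1/(-17 - 15) = 5 + 1/(-32) = 5 - 1/32 = 159/32 ≈ 4.9688)
o(B) = 2*B**2 (o(B) = B*(2*B) = 2*B**2)
u = -271 (u = 9 + (((25 + 23) - 50) + 30)*(-95 + 85) = 9 + ((48 - 50) + 30)*(-10) = 9 + (-2 + 30)*(-10) = 9 + 28*(-10) = 9 - 280 = -271)
u*o(f) = -542*(159/32)**2 = -542*25281/1024 = -271*25281/512 = -6851151/512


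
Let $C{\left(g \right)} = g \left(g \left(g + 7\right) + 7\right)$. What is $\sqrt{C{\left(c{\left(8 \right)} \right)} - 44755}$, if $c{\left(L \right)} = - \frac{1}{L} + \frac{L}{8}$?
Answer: $\frac{i \sqrt{45816674}}{32} \approx 211.53 i$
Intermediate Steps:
$c{\left(L \right)} = - \frac{1}{L} + \frac{L}{8}$ ($c{\left(L \right)} = - \frac{1}{L} + L \frac{1}{8} = - \frac{1}{L} + \frac{L}{8}$)
$C{\left(g \right)} = g \left(7 + g \left(7 + g\right)\right)$ ($C{\left(g \right)} = g \left(g \left(7 + g\right) + 7\right) = g \left(7 + g \left(7 + g\right)\right)$)
$\sqrt{C{\left(c{\left(8 \right)} \right)} - 44755} = \sqrt{\left(- \frac{1}{8} + \frac{1}{8} \cdot 8\right) \left(7 + \left(- \frac{1}{8} + \frac{1}{8} \cdot 8\right)^{2} + 7 \left(- \frac{1}{8} + \frac{1}{8} \cdot 8\right)\right) - 44755} = \sqrt{\left(\left(-1\right) \frac{1}{8} + 1\right) \left(7 + \left(\left(-1\right) \frac{1}{8} + 1\right)^{2} + 7 \left(\left(-1\right) \frac{1}{8} + 1\right)\right) - 44755} = \sqrt{\left(- \frac{1}{8} + 1\right) \left(7 + \left(- \frac{1}{8} + 1\right)^{2} + 7 \left(- \frac{1}{8} + 1\right)\right) - 44755} = \sqrt{\frac{7 \left(7 + \left(\frac{7}{8}\right)^{2} + 7 \cdot \frac{7}{8}\right)}{8} - 44755} = \sqrt{\frac{7 \left(7 + \frac{49}{64} + \frac{49}{8}\right)}{8} - 44755} = \sqrt{\frac{7}{8} \cdot \frac{889}{64} - 44755} = \sqrt{\frac{6223}{512} - 44755} = \sqrt{- \frac{22908337}{512}} = \frac{i \sqrt{45816674}}{32}$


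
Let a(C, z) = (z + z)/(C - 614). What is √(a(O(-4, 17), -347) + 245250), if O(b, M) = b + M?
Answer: 2*√22146240586/601 ≈ 495.23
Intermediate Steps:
O(b, M) = M + b
a(C, z) = 2*z/(-614 + C) (a(C, z) = (2*z)/(-614 + C) = 2*z/(-614 + C))
√(a(O(-4, 17), -347) + 245250) = √(2*(-347)/(-614 + (17 - 4)) + 245250) = √(2*(-347)/(-614 + 13) + 245250) = √(2*(-347)/(-601) + 245250) = √(2*(-347)*(-1/601) + 245250) = √(694/601 + 245250) = √(147395944/601) = 2*√22146240586/601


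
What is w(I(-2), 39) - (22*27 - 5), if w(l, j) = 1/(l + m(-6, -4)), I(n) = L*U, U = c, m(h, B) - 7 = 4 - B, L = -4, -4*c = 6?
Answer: -12368/21 ≈ -588.95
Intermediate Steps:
c = -3/2 (c = -¼*6 = -3/2 ≈ -1.5000)
m(h, B) = 11 - B (m(h, B) = 7 + (4 - B) = 11 - B)
U = -3/2 ≈ -1.5000
I(n) = 6 (I(n) = -4*(-3/2) = 6)
w(l, j) = 1/(15 + l) (w(l, j) = 1/(l + (11 - 1*(-4))) = 1/(l + (11 + 4)) = 1/(l + 15) = 1/(15 + l))
w(I(-2), 39) - (22*27 - 5) = 1/(15 + 6) - (22*27 - 5) = 1/21 - (594 - 5) = 1/21 - 1*589 = 1/21 - 589 = -12368/21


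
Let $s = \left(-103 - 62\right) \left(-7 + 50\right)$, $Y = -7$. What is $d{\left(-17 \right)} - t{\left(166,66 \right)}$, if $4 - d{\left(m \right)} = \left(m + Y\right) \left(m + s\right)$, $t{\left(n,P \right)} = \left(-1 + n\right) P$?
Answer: $-181574$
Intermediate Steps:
$s = -7095$ ($s = \left(-165\right) 43 = -7095$)
$t{\left(n,P \right)} = P \left(-1 + n\right)$
$d{\left(m \right)} = 4 - \left(-7095 + m\right) \left(-7 + m\right)$ ($d{\left(m \right)} = 4 - \left(m - 7\right) \left(m - 7095\right) = 4 - \left(-7 + m\right) \left(-7095 + m\right) = 4 - \left(-7095 + m\right) \left(-7 + m\right)$)
$d{\left(-17 \right)} - t{\left(166,66 \right)} = \left(-49661 - \left(-17\right)^{2} + 7102 \left(-17\right)\right) - 66 \left(-1 + 166\right) = \left(-49661 - 289 - 120734\right) - 66 \cdot 165 = \left(-49661 - 289 - 120734\right) - 10890 = -170684 - 10890 = -181574$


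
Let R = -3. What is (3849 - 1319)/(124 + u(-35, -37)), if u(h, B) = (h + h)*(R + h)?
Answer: 1265/1392 ≈ 0.90876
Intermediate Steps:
u(h, B) = 2*h*(-3 + h) (u(h, B) = (h + h)*(-3 + h) = (2*h)*(-3 + h) = 2*h*(-3 + h))
(3849 - 1319)/(124 + u(-35, -37)) = (3849 - 1319)/(124 + 2*(-35)*(-3 - 35)) = 2530/(124 + 2*(-35)*(-38)) = 2530/(124 + 2660) = 2530/2784 = 2530*(1/2784) = 1265/1392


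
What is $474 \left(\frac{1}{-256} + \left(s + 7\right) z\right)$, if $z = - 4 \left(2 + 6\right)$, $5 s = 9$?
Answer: $- \frac{85427361}{640} \approx -1.3348 \cdot 10^{5}$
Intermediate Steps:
$s = \frac{9}{5}$ ($s = \frac{1}{5} \cdot 9 = \frac{9}{5} \approx 1.8$)
$z = -32$ ($z = - 4 \cdot 8 = \left(-1\right) 32 = -32$)
$474 \left(\frac{1}{-256} + \left(s + 7\right) z\right) = 474 \left(\frac{1}{-256} + \left(\frac{9}{5} + 7\right) \left(-32\right)\right) = 474 \left(- \frac{1}{256} + \frac{44}{5} \left(-32\right)\right) = 474 \left(- \frac{1}{256} - \frac{1408}{5}\right) = 474 \left(- \frac{360453}{1280}\right) = - \frac{85427361}{640}$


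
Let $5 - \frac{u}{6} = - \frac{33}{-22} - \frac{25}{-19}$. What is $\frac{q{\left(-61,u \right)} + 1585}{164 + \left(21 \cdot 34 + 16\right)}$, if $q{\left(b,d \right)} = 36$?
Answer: $\frac{1621}{894} \approx 1.8132$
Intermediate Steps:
$u = \frac{249}{19}$ ($u = 30 - 6 \left(- \frac{33}{-22} - \frac{25}{-19}\right) = 30 - 6 \left(\left(-33\right) \left(- \frac{1}{22}\right) - - \frac{25}{19}\right) = 30 - 6 \left(\frac{3}{2} + \frac{25}{19}\right) = 30 - \frac{321}{19} = \frac{249}{19} \approx 13.105$)
$\frac{q{\left(-61,u \right)} + 1585}{164 + \left(21 \cdot 34 + 16\right)} = \frac{36 + 1585}{164 + \left(21 \cdot 34 + 16\right)} = \frac{1621}{164 + \left(714 + 16\right)} = \frac{1621}{164 + 730} = \frac{1621}{894}$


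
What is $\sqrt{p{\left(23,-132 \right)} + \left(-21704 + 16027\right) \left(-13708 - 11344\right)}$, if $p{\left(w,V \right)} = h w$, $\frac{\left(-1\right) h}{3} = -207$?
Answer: $\sqrt{142234487} \approx 11926.0$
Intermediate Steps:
$h = 621$ ($h = \left(-3\right) \left(-207\right) = 621$)
$p{\left(w,V \right)} = 621 w$
$\sqrt{p{\left(23,-132 \right)} + \left(-21704 + 16027\right) \left(-13708 - 11344\right)} = \sqrt{621 \cdot 23 + \left(-21704 + 16027\right) \left(-13708 - 11344\right)} = \sqrt{14283 - -142220204} = \sqrt{14283 + 142220204} = \sqrt{142234487}$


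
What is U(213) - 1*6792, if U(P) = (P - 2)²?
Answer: 37729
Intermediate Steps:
U(P) = (-2 + P)²
U(213) - 1*6792 = (-2 + 213)² - 1*6792 = 211² - 6792 = 44521 - 6792 = 37729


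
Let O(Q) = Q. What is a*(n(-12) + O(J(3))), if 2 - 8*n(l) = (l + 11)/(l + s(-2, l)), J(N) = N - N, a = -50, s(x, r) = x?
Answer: -675/56 ≈ -12.054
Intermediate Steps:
J(N) = 0
n(l) = ¼ - (11 + l)/(8*(-2 + l)) (n(l) = ¼ - (l + 11)/(8*(l - 2)) = ¼ - (11 + l)/(8*(-2 + l)))
a*(n(-12) + O(J(3))) = -50*((-15 - 12)/(8*(-2 - 12)) + 0) = -50*((⅛)*(-27)/(-14) + 0) = -50*((⅛)*(-1/14)*(-27) + 0) = -50*(27/112 + 0) = -50*27/112 = -675/56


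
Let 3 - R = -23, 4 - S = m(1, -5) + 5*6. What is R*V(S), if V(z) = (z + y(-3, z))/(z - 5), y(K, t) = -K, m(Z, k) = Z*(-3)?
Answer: 130/7 ≈ 18.571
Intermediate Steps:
m(Z, k) = -3*Z
S = -23 (S = 4 - (-3*1 + 5*6) = 4 - (-3 + 30) = 4 - 1*27 = 4 - 27 = -23)
R = 26 (R = 3 - 1*(-23) = 3 + 23 = 26)
V(z) = (3 + z)/(-5 + z) (V(z) = (z - 1*(-3))/(z - 5) = (z + 3)/(-5 + z) = (3 + z)/(-5 + z))
R*V(S) = 26*((3 - 23)/(-5 - 23)) = 26*(-20/(-28)) = 26*(-1/28*(-20)) = 26*(5/7) = 130/7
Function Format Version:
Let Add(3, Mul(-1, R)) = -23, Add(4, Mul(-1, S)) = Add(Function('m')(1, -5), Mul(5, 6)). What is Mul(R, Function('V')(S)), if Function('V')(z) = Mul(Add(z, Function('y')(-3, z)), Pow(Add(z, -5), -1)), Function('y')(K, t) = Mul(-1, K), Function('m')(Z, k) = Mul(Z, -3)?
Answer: Rational(130, 7) ≈ 18.571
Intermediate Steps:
Function('m')(Z, k) = Mul(-3, Z)
S = -23 (S = Add(4, Mul(-1, Add(Mul(-3, 1), Mul(5, 6)))) = Add(4, Mul(-1, Add(-3, 30))) = Add(4, Mul(-1, 27)) = Add(4, -27) = -23)
R = 26 (R = Add(3, Mul(-1, -23)) = Add(3, 23) = 26)
Function('V')(z) = Mul(Pow(Add(-5, z), -1), Add(3, z)) (Function('V')(z) = Mul(Add(z, Mul(-1, -3)), Pow(Add(z, -5), -1)) = Mul(Add(z, 3), Pow(Add(-5, z), -1)) = Mul(Add(3, z), Pow(Add(-5, z), -1)) = Mul(Pow(Add(-5, z), -1), Add(3, z)))
Mul(R, Function('V')(S)) = Mul(26, Mul(Pow(Add(-5, -23), -1), Add(3, -23))) = Mul(26, Mul(Pow(-28, -1), -20)) = Mul(26, Mul(Rational(-1, 28), -20)) = Mul(26, Rational(5, 7)) = Rational(130, 7)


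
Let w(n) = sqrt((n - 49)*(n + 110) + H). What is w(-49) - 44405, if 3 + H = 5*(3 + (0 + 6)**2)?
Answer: -44405 + I*sqrt(5786) ≈ -44405.0 + 76.066*I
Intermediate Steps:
H = 192 (H = -3 + 5*(3 + (0 + 6)**2) = -3 + 5*(3 + 6**2) = -3 + 5*(3 + 36) = -3 + 5*39 = -3 + 195 = 192)
w(n) = sqrt(192 + (-49 + n)*(110 + n)) (w(n) = sqrt((n - 49)*(n + 110) + 192) = sqrt((-49 + n)*(110 + n) + 192) = sqrt(192 + (-49 + n)*(110 + n)))
w(-49) - 44405 = sqrt(-5198 + (-49)**2 + 61*(-49)) - 44405 = sqrt(-5198 + 2401 - 2989) - 44405 = sqrt(-5786) - 44405 = I*sqrt(5786) - 44405 = -44405 + I*sqrt(5786)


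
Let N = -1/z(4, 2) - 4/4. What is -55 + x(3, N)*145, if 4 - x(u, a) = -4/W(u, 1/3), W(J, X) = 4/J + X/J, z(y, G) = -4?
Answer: 12045/13 ≈ 926.54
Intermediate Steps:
N = -¾ (N = -1/(-4) - 4/4 = -1*(-¼) - 4*¼ = ¼ - 1 = -¾ ≈ -0.75000)
x(u, a) = 4 + 12*u/13 (x(u, a) = 4 - (-4)/((4 + 1/3)/u) = 4 - (-4)/((4 + ⅓)/u) = 4 - (-4)/((13/3)/u) = 4 - (-4)/(13/(3*u)) = 4 - (-4)*3*u/13 = 4 - (-12)*u/13 = 4 + 12*u/13)
-55 + x(3, N)*145 = -55 + (4 + (12/13)*3)*145 = -55 + (4 + 36/13)*145 = -55 + (88/13)*145 = -55 + 12760/13 = 12045/13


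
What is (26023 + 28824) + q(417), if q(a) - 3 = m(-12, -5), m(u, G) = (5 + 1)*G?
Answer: 54820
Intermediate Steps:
m(u, G) = 6*G
q(a) = -27 (q(a) = 3 + 6*(-5) = 3 - 30 = -27)
(26023 + 28824) + q(417) = (26023 + 28824) - 27 = 54847 - 27 = 54820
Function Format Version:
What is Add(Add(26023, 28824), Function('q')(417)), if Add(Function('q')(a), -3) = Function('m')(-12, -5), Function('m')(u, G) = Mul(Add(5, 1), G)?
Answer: 54820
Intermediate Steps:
Function('m')(u, G) = Mul(6, G)
Function('q')(a) = -27 (Function('q')(a) = Add(3, Mul(6, -5)) = Add(3, -30) = -27)
Add(Add(26023, 28824), Function('q')(417)) = Add(Add(26023, 28824), -27) = Add(54847, -27) = 54820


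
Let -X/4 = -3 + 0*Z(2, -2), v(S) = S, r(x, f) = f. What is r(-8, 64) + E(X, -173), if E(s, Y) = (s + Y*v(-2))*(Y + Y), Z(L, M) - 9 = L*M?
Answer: -123804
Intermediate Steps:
Z(L, M) = 9 + L*M
X = 12 (X = -4*(-3 + 0*(9 + 2*(-2))) = -4*(-3 + 0*(9 - 4)) = -4*(-3 + 0*5) = -4*(-3 + 0) = -4*(-3) = 12)
E(s, Y) = 2*Y*(s - 2*Y) (E(s, Y) = (s + Y*(-2))*(Y + Y) = (s - 2*Y)*(2*Y) = 2*Y*(s - 2*Y))
r(-8, 64) + E(X, -173) = 64 + 2*(-173)*(12 - 2*(-173)) = 64 + 2*(-173)*(12 + 346) = 64 + 2*(-173)*358 = 64 - 123868 = -123804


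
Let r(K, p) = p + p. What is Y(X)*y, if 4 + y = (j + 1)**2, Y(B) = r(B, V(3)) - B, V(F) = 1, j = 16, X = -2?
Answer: 1140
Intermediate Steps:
r(K, p) = 2*p
Y(B) = 2 - B (Y(B) = 2*1 - B = 2 - B)
y = 285 (y = -4 + (16 + 1)**2 = -4 + 17**2 = -4 + 289 = 285)
Y(X)*y = (2 - 1*(-2))*285 = (2 + 2)*285 = 4*285 = 1140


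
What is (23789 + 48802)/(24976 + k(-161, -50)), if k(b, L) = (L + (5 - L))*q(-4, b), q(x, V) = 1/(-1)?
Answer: 72591/24971 ≈ 2.9070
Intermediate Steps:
q(x, V) = -1
k(b, L) = -5 (k(b, L) = (L + (5 - L))*(-1) = 5*(-1) = -5)
(23789 + 48802)/(24976 + k(-161, -50)) = (23789 + 48802)/(24976 - 5) = 72591/24971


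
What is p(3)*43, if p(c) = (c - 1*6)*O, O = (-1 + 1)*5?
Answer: 0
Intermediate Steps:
O = 0 (O = 0*5 = 0)
p(c) = 0 (p(c) = (c - 1*6)*0 = (c - 6)*0 = (-6 + c)*0 = 0)
p(3)*43 = 0*43 = 0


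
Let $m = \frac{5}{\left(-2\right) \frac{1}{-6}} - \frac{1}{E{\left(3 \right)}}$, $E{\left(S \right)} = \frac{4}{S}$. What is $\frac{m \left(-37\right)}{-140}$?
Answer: $\frac{2109}{560} \approx 3.7661$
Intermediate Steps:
$m = \frac{57}{4}$ ($m = \frac{5}{\left(-2\right) \frac{1}{-6}} - \frac{1}{4 \cdot \frac{1}{3}} = \frac{5}{\left(-2\right) \left(- \frac{1}{6}\right)} - \frac{1}{4 \cdot \frac{1}{3}} = 5 \frac{1}{\frac{1}{3}} - \frac{1}{\frac{4}{3}} = 5 \cdot 3 - \frac{3}{4} = 15 - \frac{3}{4} = \frac{57}{4} \approx 14.25$)
$\frac{m \left(-37\right)}{-140} = \frac{\frac{57}{4} \left(-37\right)}{-140} = \left(- \frac{2109}{4}\right) \left(- \frac{1}{140}\right) = \frac{2109}{560}$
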